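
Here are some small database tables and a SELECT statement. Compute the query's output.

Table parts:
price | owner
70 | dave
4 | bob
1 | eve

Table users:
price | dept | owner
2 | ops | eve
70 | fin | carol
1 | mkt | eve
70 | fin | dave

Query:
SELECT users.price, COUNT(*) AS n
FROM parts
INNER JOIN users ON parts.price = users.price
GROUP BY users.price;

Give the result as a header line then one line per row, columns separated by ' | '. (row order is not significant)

After JOIN users (3 rows):
parts.price | parts.owner | users.price | users.dept | users.owner
70 | dave | 70 | fin | carol
70 | dave | 70 | fin | dave
1 | eve | 1 | mkt | eve
After GROUP BY (2 rows):
users.price | n
70 | 2
1 | 1

== RESULT ==
users.price | n
70 | 2
1 | 1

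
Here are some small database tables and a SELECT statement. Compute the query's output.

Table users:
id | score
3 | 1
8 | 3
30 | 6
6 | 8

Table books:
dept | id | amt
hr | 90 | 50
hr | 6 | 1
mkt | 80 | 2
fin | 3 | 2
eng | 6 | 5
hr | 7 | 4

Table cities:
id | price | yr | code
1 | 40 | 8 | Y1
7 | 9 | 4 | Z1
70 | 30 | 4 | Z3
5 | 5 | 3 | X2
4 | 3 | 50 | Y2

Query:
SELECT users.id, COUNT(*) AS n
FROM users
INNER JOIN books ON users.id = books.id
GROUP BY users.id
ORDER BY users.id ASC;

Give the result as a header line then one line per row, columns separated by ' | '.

After JOIN books (3 rows):
users.id | users.score | books.dept | books.id | books.amt
3 | 1 | fin | 3 | 2
6 | 8 | hr | 6 | 1
6 | 8 | eng | 6 | 5
After GROUP BY (2 rows):
users.id | n
3 | 1
6 | 2
After ORDER BY (2 rows):
users.id | n
3 | 1
6 | 2

== RESULT ==
users.id | n
3 | 1
6 | 2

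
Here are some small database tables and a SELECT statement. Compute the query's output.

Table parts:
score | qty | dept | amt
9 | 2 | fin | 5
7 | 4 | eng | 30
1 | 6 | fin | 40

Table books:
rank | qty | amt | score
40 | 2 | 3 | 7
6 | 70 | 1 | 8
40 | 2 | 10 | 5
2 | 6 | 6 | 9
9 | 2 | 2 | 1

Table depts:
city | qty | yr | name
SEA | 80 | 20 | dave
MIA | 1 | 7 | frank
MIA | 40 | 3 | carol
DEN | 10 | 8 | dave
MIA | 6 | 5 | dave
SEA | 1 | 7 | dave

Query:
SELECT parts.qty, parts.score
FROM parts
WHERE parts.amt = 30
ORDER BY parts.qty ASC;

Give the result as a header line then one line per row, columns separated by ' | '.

After WHERE (1 rows):
parts.score | parts.qty | parts.dept | parts.amt
7 | 4 | eng | 30
After SELECT (1 rows):
parts.qty | parts.score
4 | 7
After ORDER BY (1 rows):
parts.qty | parts.score
4 | 7

== RESULT ==
parts.qty | parts.score
4 | 7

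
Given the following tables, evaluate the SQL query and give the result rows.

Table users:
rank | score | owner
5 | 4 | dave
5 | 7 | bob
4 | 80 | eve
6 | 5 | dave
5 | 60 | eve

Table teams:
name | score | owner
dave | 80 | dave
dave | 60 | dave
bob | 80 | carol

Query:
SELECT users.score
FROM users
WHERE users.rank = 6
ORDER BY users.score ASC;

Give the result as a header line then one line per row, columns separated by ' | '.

== RESULT ==
users.score
5

Derivation:
After WHERE (1 rows):
users.rank | users.score | users.owner
6 | 5 | dave
After SELECT (1 rows):
users.score
5
After ORDER BY (1 rows):
users.score
5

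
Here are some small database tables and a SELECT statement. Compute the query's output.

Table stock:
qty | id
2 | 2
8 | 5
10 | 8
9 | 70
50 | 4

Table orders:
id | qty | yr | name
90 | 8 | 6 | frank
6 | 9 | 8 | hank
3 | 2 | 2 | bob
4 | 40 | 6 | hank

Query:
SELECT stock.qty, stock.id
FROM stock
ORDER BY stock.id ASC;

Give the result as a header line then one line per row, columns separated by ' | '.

After SELECT (5 rows):
stock.qty | stock.id
2 | 2
8 | 5
10 | 8
9 | 70
50 | 4
After ORDER BY (5 rows):
stock.qty | stock.id
2 | 2
50 | 4
8 | 5
10 | 8
9 | 70

== RESULT ==
stock.qty | stock.id
2 | 2
50 | 4
8 | 5
10 | 8
9 | 70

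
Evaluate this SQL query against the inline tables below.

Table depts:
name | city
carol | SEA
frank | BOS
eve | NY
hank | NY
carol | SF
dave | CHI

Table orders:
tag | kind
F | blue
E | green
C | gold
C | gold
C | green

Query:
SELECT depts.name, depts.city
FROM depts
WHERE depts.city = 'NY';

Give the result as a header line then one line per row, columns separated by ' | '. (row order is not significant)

After WHERE (2 rows):
depts.name | depts.city
eve | NY
hank | NY
After SELECT (2 rows):
depts.name | depts.city
eve | NY
hank | NY

== RESULT ==
depts.name | depts.city
eve | NY
hank | NY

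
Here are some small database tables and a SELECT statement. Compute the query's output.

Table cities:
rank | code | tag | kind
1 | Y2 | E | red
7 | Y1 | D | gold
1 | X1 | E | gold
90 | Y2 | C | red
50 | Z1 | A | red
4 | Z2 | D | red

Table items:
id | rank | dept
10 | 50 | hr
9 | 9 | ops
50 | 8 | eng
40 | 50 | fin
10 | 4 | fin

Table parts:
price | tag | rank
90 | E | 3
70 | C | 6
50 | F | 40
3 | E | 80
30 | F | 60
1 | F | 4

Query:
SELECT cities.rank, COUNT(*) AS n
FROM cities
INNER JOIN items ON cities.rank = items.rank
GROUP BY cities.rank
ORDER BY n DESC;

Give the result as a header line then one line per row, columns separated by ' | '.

After JOIN items (3 rows):
cities.rank | cities.code | cities.tag | cities.kind | items.id | items.rank | items.dept
50 | Z1 | A | red | 10 | 50 | hr
50 | Z1 | A | red | 40 | 50 | fin
4 | Z2 | D | red | 10 | 4 | fin
After GROUP BY (2 rows):
cities.rank | n
50 | 2
4 | 1
After ORDER BY (2 rows):
cities.rank | n
50 | 2
4 | 1

== RESULT ==
cities.rank | n
50 | 2
4 | 1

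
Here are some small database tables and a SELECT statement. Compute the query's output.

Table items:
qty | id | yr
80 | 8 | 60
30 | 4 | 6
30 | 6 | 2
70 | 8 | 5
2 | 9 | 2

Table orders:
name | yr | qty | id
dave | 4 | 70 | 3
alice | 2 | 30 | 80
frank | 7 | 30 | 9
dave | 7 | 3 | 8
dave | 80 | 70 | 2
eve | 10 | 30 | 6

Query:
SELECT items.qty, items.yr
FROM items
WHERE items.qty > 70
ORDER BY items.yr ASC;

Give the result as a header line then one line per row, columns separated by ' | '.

== RESULT ==
items.qty | items.yr
80 | 60

Derivation:
After WHERE (1 rows):
items.qty | items.id | items.yr
80 | 8 | 60
After SELECT (1 rows):
items.qty | items.yr
80 | 60
After ORDER BY (1 rows):
items.qty | items.yr
80 | 60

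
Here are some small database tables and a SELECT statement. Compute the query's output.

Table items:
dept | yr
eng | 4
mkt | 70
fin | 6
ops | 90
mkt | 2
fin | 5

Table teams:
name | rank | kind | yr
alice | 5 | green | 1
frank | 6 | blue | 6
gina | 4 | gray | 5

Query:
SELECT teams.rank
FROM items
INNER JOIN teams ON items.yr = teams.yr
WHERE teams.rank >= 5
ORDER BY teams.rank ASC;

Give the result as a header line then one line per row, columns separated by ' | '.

After JOIN teams (2 rows):
items.dept | items.yr | teams.name | teams.rank | teams.kind | teams.yr
fin | 6 | frank | 6 | blue | 6
fin | 5 | gina | 4 | gray | 5
After WHERE (1 rows):
items.dept | items.yr | teams.name | teams.rank | teams.kind | teams.yr
fin | 6 | frank | 6 | blue | 6
After SELECT (1 rows):
teams.rank
6
After ORDER BY (1 rows):
teams.rank
6

== RESULT ==
teams.rank
6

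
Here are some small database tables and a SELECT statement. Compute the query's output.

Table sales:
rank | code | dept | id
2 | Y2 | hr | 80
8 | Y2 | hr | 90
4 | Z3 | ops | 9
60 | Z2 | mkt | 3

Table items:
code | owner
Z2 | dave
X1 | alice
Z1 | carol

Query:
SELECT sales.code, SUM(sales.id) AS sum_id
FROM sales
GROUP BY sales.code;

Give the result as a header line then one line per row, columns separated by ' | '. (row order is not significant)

== RESULT ==
sales.code | sum_id
Y2 | 170
Z3 | 9
Z2 | 3

Derivation:
After GROUP BY (3 rows):
sales.code | sum_id
Y2 | 170
Z3 | 9
Z2 | 3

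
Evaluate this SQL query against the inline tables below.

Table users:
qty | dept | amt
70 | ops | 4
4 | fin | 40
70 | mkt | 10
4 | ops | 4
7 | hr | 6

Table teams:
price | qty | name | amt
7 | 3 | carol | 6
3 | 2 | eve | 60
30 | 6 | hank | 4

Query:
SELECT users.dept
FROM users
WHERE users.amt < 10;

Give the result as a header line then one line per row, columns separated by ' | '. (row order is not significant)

After WHERE (3 rows):
users.qty | users.dept | users.amt
70 | ops | 4
4 | ops | 4
7 | hr | 6
After SELECT (3 rows):
users.dept
ops
ops
hr

== RESULT ==
users.dept
ops
ops
hr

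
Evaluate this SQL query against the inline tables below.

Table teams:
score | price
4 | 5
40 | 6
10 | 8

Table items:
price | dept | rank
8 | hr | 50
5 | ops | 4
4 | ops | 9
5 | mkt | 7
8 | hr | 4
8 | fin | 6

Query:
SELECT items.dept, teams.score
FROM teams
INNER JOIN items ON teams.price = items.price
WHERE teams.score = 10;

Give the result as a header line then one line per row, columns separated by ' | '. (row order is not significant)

After JOIN items (5 rows):
teams.score | teams.price | items.price | items.dept | items.rank
4 | 5 | 5 | ops | 4
4 | 5 | 5 | mkt | 7
10 | 8 | 8 | hr | 50
10 | 8 | 8 | hr | 4
10 | 8 | 8 | fin | 6
After WHERE (3 rows):
teams.score | teams.price | items.price | items.dept | items.rank
10 | 8 | 8 | hr | 50
10 | 8 | 8 | hr | 4
10 | 8 | 8 | fin | 6
After SELECT (3 rows):
items.dept | teams.score
hr | 10
hr | 10
fin | 10

== RESULT ==
items.dept | teams.score
hr | 10
hr | 10
fin | 10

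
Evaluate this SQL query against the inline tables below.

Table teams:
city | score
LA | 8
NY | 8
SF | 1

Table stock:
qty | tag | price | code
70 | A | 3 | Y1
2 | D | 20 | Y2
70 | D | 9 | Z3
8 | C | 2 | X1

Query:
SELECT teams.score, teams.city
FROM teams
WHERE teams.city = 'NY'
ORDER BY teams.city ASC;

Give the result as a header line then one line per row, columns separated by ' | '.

== RESULT ==
teams.score | teams.city
8 | NY

Derivation:
After WHERE (1 rows):
teams.city | teams.score
NY | 8
After SELECT (1 rows):
teams.score | teams.city
8 | NY
After ORDER BY (1 rows):
teams.score | teams.city
8 | NY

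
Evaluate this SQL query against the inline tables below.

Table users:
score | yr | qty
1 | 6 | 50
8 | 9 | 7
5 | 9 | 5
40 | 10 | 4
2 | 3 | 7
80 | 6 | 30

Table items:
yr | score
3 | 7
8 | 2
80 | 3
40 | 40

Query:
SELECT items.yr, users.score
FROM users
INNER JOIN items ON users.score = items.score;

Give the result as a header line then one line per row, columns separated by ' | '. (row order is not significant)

After JOIN items (2 rows):
users.score | users.yr | users.qty | items.yr | items.score
40 | 10 | 4 | 40 | 40
2 | 3 | 7 | 8 | 2
After SELECT (2 rows):
items.yr | users.score
40 | 40
8 | 2

== RESULT ==
items.yr | users.score
40 | 40
8 | 2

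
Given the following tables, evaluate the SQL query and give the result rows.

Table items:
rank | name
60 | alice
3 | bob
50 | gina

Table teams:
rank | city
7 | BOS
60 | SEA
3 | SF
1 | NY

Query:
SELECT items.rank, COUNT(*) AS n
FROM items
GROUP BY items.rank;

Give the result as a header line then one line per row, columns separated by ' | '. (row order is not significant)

After GROUP BY (3 rows):
items.rank | n
60 | 1
3 | 1
50 | 1

== RESULT ==
items.rank | n
60 | 1
3 | 1
50 | 1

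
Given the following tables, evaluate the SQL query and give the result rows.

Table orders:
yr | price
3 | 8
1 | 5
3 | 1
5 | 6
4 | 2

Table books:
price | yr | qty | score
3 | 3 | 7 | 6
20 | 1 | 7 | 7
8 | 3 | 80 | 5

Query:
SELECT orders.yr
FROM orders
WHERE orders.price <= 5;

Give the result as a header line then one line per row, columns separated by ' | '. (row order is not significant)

After WHERE (3 rows):
orders.yr | orders.price
1 | 5
3 | 1
4 | 2
After SELECT (3 rows):
orders.yr
1
3
4

== RESULT ==
orders.yr
1
3
4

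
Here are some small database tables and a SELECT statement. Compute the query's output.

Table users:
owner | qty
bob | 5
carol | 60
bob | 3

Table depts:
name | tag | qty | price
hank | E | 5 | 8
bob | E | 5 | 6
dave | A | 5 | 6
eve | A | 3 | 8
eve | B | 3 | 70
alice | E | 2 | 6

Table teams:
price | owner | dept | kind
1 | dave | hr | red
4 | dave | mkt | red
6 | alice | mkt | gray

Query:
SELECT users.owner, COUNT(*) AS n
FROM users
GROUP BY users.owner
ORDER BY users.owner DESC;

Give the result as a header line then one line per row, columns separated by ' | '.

== RESULT ==
users.owner | n
carol | 1
bob | 2

Derivation:
After GROUP BY (2 rows):
users.owner | n
bob | 2
carol | 1
After ORDER BY (2 rows):
users.owner | n
carol | 1
bob | 2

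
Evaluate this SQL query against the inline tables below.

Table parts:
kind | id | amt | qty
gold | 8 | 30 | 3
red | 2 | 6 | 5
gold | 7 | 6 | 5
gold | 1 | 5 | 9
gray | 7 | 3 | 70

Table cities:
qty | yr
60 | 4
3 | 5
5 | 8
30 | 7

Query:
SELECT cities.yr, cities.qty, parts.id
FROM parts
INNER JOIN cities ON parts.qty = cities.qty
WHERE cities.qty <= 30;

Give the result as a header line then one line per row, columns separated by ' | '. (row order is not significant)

== RESULT ==
cities.yr | cities.qty | parts.id
5 | 3 | 8
8 | 5 | 2
8 | 5 | 7

Derivation:
After JOIN cities (3 rows):
parts.kind | parts.id | parts.amt | parts.qty | cities.qty | cities.yr
gold | 8 | 30 | 3 | 3 | 5
red | 2 | 6 | 5 | 5 | 8
gold | 7 | 6 | 5 | 5 | 8
After WHERE (3 rows):
parts.kind | parts.id | parts.amt | parts.qty | cities.qty | cities.yr
gold | 8 | 30 | 3 | 3 | 5
red | 2 | 6 | 5 | 5 | 8
gold | 7 | 6 | 5 | 5 | 8
After SELECT (3 rows):
cities.yr | cities.qty | parts.id
5 | 3 | 8
8 | 5 | 2
8 | 5 | 7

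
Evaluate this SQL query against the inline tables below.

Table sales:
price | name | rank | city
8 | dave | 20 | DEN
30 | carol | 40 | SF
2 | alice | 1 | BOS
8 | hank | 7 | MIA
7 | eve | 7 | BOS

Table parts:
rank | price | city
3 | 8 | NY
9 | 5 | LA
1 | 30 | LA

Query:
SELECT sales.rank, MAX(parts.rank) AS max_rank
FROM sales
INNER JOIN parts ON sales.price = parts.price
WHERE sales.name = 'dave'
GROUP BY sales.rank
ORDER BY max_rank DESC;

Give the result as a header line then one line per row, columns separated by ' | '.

After JOIN parts (3 rows):
sales.price | sales.name | sales.rank | sales.city | parts.rank | parts.price | parts.city
8 | dave | 20 | DEN | 3 | 8 | NY
30 | carol | 40 | SF | 1 | 30 | LA
8 | hank | 7 | MIA | 3 | 8 | NY
After WHERE (1 rows):
sales.price | sales.name | sales.rank | sales.city | parts.rank | parts.price | parts.city
8 | dave | 20 | DEN | 3 | 8 | NY
After GROUP BY (1 rows):
sales.rank | max_rank
20 | 3
After ORDER BY (1 rows):
sales.rank | max_rank
20 | 3

== RESULT ==
sales.rank | max_rank
20 | 3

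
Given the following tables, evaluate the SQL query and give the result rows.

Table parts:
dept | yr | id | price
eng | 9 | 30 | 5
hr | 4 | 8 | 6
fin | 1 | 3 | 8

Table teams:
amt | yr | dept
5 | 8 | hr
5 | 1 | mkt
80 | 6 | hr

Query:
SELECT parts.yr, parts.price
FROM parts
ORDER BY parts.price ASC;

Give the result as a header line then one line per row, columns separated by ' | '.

After SELECT (3 rows):
parts.yr | parts.price
9 | 5
4 | 6
1 | 8
After ORDER BY (3 rows):
parts.yr | parts.price
9 | 5
4 | 6
1 | 8

== RESULT ==
parts.yr | parts.price
9 | 5
4 | 6
1 | 8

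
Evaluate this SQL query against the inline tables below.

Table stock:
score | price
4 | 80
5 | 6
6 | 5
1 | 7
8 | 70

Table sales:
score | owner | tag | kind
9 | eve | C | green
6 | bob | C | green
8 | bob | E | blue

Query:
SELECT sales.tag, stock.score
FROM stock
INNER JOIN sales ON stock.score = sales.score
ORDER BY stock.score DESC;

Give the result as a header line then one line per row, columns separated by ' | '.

== RESULT ==
sales.tag | stock.score
E | 8
C | 6

Derivation:
After JOIN sales (2 rows):
stock.score | stock.price | sales.score | sales.owner | sales.tag | sales.kind
6 | 5 | 6 | bob | C | green
8 | 70 | 8 | bob | E | blue
After SELECT (2 rows):
sales.tag | stock.score
C | 6
E | 8
After ORDER BY (2 rows):
sales.tag | stock.score
E | 8
C | 6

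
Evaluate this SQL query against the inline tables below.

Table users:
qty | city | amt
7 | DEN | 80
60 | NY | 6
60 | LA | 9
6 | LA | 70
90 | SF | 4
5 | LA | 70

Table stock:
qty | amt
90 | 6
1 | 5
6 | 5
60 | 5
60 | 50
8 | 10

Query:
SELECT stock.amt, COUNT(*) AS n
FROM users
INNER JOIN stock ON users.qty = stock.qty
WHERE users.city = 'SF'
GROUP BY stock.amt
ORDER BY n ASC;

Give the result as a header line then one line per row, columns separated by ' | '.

After JOIN stock (6 rows):
users.qty | users.city | users.amt | stock.qty | stock.amt
60 | NY | 6 | 60 | 5
60 | NY | 6 | 60 | 50
60 | LA | 9 | 60 | 5
60 | LA | 9 | 60 | 50
6 | LA | 70 | 6 | 5
90 | SF | 4 | 90 | 6
After WHERE (1 rows):
users.qty | users.city | users.amt | stock.qty | stock.amt
90 | SF | 4 | 90 | 6
After GROUP BY (1 rows):
stock.amt | n
6 | 1
After ORDER BY (1 rows):
stock.amt | n
6 | 1

== RESULT ==
stock.amt | n
6 | 1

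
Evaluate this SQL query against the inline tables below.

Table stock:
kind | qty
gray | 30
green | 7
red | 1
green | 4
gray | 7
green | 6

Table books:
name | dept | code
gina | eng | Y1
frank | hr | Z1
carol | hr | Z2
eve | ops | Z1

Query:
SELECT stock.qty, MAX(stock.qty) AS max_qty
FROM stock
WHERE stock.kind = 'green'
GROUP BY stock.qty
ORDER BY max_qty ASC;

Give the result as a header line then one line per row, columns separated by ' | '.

== RESULT ==
stock.qty | max_qty
4 | 4
6 | 6
7 | 7

Derivation:
After WHERE (3 rows):
stock.kind | stock.qty
green | 7
green | 4
green | 6
After GROUP BY (3 rows):
stock.qty | max_qty
7 | 7
4 | 4
6 | 6
After ORDER BY (3 rows):
stock.qty | max_qty
4 | 4
6 | 6
7 | 7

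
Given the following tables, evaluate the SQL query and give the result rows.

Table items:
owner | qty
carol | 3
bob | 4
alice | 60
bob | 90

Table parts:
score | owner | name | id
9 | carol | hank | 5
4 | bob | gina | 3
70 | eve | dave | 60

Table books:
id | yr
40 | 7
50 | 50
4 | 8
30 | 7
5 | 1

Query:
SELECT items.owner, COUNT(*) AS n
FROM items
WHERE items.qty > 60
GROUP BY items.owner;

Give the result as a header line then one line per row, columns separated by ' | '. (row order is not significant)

== RESULT ==
items.owner | n
bob | 1

Derivation:
After WHERE (1 rows):
items.owner | items.qty
bob | 90
After GROUP BY (1 rows):
items.owner | n
bob | 1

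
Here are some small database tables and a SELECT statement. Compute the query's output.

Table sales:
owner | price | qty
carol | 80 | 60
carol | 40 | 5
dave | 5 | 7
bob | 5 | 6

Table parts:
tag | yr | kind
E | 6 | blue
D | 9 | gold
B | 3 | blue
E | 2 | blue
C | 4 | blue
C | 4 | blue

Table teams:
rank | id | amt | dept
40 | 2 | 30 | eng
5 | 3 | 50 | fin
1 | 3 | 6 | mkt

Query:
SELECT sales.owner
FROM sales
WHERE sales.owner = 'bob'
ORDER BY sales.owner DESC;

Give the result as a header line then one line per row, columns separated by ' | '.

== RESULT ==
sales.owner
bob

Derivation:
After WHERE (1 rows):
sales.owner | sales.price | sales.qty
bob | 5 | 6
After SELECT (1 rows):
sales.owner
bob
After ORDER BY (1 rows):
sales.owner
bob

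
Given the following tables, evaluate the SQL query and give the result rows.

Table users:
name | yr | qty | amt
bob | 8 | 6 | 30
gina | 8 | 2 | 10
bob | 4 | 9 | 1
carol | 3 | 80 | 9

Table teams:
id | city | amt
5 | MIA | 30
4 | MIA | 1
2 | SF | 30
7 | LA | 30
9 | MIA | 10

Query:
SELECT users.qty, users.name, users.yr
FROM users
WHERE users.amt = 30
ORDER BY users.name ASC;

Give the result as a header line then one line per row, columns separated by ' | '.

== RESULT ==
users.qty | users.name | users.yr
6 | bob | 8

Derivation:
After WHERE (1 rows):
users.name | users.yr | users.qty | users.amt
bob | 8 | 6 | 30
After SELECT (1 rows):
users.qty | users.name | users.yr
6 | bob | 8
After ORDER BY (1 rows):
users.qty | users.name | users.yr
6 | bob | 8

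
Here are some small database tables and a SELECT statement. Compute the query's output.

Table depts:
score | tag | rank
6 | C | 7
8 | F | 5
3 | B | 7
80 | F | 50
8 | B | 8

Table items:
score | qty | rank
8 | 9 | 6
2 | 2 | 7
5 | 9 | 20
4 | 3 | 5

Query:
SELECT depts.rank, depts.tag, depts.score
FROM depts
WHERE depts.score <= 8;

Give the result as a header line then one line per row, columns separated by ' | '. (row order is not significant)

After WHERE (4 rows):
depts.score | depts.tag | depts.rank
6 | C | 7
8 | F | 5
3 | B | 7
8 | B | 8
After SELECT (4 rows):
depts.rank | depts.tag | depts.score
7 | C | 6
5 | F | 8
7 | B | 3
8 | B | 8

== RESULT ==
depts.rank | depts.tag | depts.score
7 | C | 6
5 | F | 8
7 | B | 3
8 | B | 8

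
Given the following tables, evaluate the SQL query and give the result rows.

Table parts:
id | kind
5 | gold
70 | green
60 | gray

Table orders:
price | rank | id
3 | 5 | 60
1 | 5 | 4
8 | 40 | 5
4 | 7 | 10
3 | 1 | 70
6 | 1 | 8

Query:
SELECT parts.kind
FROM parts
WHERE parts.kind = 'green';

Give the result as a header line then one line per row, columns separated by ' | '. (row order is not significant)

== RESULT ==
parts.kind
green

Derivation:
After WHERE (1 rows):
parts.id | parts.kind
70 | green
After SELECT (1 rows):
parts.kind
green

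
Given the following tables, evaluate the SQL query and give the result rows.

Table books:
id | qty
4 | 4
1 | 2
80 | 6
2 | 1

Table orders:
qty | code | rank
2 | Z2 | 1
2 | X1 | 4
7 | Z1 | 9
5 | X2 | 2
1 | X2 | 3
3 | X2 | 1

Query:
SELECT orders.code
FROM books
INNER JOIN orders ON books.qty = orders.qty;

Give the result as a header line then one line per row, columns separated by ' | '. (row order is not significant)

== RESULT ==
orders.code
Z2
X1
X2

Derivation:
After JOIN orders (3 rows):
books.id | books.qty | orders.qty | orders.code | orders.rank
1 | 2 | 2 | Z2 | 1
1 | 2 | 2 | X1 | 4
2 | 1 | 1 | X2 | 3
After SELECT (3 rows):
orders.code
Z2
X1
X2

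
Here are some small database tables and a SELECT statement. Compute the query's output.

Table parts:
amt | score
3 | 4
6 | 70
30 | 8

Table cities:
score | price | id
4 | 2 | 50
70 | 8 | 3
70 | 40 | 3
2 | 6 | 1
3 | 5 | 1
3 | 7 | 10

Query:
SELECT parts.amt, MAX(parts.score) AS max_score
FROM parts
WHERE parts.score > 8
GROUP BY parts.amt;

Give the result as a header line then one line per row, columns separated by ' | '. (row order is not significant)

After WHERE (1 rows):
parts.amt | parts.score
6 | 70
After GROUP BY (1 rows):
parts.amt | max_score
6 | 70

== RESULT ==
parts.amt | max_score
6 | 70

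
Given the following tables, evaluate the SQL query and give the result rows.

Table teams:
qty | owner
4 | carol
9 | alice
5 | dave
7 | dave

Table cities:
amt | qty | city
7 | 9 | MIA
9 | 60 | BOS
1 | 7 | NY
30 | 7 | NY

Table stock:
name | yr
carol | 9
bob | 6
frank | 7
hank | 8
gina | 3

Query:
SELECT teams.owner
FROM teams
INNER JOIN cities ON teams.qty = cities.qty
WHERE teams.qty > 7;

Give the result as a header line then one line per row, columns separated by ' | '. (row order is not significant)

After JOIN cities (3 rows):
teams.qty | teams.owner | cities.amt | cities.qty | cities.city
9 | alice | 7 | 9 | MIA
7 | dave | 1 | 7 | NY
7 | dave | 30 | 7 | NY
After WHERE (1 rows):
teams.qty | teams.owner | cities.amt | cities.qty | cities.city
9 | alice | 7 | 9 | MIA
After SELECT (1 rows):
teams.owner
alice

== RESULT ==
teams.owner
alice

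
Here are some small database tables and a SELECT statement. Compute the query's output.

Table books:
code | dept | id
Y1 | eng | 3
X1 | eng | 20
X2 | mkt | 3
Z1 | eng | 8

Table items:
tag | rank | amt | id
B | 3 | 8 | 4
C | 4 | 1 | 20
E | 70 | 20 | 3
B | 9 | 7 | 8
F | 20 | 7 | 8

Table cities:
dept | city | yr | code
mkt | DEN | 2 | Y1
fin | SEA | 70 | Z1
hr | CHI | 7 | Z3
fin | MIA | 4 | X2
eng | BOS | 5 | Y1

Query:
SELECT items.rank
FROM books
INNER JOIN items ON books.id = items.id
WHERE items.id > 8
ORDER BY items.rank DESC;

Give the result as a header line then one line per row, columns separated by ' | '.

After JOIN items (5 rows):
books.code | books.dept | books.id | items.tag | items.rank | items.amt | items.id
Y1 | eng | 3 | E | 70 | 20 | 3
X1 | eng | 20 | C | 4 | 1 | 20
X2 | mkt | 3 | E | 70 | 20 | 3
Z1 | eng | 8 | B | 9 | 7 | 8
Z1 | eng | 8 | F | 20 | 7 | 8
After WHERE (1 rows):
books.code | books.dept | books.id | items.tag | items.rank | items.amt | items.id
X1 | eng | 20 | C | 4 | 1 | 20
After SELECT (1 rows):
items.rank
4
After ORDER BY (1 rows):
items.rank
4

== RESULT ==
items.rank
4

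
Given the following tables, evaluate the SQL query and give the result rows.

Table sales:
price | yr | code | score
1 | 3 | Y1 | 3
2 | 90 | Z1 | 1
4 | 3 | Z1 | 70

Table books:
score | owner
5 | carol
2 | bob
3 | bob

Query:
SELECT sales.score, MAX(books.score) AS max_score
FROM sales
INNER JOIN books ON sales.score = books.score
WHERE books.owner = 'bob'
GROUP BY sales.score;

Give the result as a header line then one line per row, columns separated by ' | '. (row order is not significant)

After JOIN books (1 rows):
sales.price | sales.yr | sales.code | sales.score | books.score | books.owner
1 | 3 | Y1 | 3 | 3 | bob
After WHERE (1 rows):
sales.price | sales.yr | sales.code | sales.score | books.score | books.owner
1 | 3 | Y1 | 3 | 3 | bob
After GROUP BY (1 rows):
sales.score | max_score
3 | 3

== RESULT ==
sales.score | max_score
3 | 3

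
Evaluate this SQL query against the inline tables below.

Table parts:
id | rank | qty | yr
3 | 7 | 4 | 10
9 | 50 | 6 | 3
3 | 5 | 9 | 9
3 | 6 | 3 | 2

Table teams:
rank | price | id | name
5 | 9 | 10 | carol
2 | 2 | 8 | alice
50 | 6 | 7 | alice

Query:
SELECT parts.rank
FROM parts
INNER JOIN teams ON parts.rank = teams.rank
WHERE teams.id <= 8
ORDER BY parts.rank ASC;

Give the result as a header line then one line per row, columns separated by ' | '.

After JOIN teams (2 rows):
parts.id | parts.rank | parts.qty | parts.yr | teams.rank | teams.price | teams.id | teams.name
9 | 50 | 6 | 3 | 50 | 6 | 7 | alice
3 | 5 | 9 | 9 | 5 | 9 | 10 | carol
After WHERE (1 rows):
parts.id | parts.rank | parts.qty | parts.yr | teams.rank | teams.price | teams.id | teams.name
9 | 50 | 6 | 3 | 50 | 6 | 7 | alice
After SELECT (1 rows):
parts.rank
50
After ORDER BY (1 rows):
parts.rank
50

== RESULT ==
parts.rank
50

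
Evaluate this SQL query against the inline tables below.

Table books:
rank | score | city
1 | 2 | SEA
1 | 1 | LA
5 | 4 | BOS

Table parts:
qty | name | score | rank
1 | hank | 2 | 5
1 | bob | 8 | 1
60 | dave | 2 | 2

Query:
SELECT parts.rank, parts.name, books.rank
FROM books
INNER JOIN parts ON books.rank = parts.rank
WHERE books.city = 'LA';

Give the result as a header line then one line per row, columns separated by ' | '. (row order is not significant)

== RESULT ==
parts.rank | parts.name | books.rank
1 | bob | 1

Derivation:
After JOIN parts (3 rows):
books.rank | books.score | books.city | parts.qty | parts.name | parts.score | parts.rank
1 | 2 | SEA | 1 | bob | 8 | 1
1 | 1 | LA | 1 | bob | 8 | 1
5 | 4 | BOS | 1 | hank | 2 | 5
After WHERE (1 rows):
books.rank | books.score | books.city | parts.qty | parts.name | parts.score | parts.rank
1 | 1 | LA | 1 | bob | 8 | 1
After SELECT (1 rows):
parts.rank | parts.name | books.rank
1 | bob | 1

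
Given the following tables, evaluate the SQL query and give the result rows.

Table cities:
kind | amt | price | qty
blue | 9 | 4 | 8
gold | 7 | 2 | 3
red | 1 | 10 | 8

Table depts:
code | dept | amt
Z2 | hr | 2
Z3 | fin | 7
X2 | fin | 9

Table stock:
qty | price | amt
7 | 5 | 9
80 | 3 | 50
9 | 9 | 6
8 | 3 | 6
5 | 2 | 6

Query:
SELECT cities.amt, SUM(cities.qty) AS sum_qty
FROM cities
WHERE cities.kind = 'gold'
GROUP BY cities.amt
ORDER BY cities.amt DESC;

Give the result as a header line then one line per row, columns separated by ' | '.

After WHERE (1 rows):
cities.kind | cities.amt | cities.price | cities.qty
gold | 7 | 2 | 3
After GROUP BY (1 rows):
cities.amt | sum_qty
7 | 3
After ORDER BY (1 rows):
cities.amt | sum_qty
7 | 3

== RESULT ==
cities.amt | sum_qty
7 | 3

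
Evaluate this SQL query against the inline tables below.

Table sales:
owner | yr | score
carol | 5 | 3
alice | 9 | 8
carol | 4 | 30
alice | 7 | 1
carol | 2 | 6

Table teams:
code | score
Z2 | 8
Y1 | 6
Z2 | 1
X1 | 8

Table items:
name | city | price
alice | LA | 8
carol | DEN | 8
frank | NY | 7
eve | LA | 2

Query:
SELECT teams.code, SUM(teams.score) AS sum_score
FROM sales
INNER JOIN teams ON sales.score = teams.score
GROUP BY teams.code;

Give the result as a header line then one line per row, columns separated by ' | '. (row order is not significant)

After JOIN teams (4 rows):
sales.owner | sales.yr | sales.score | teams.code | teams.score
alice | 9 | 8 | Z2 | 8
alice | 9 | 8 | X1 | 8
alice | 7 | 1 | Z2 | 1
carol | 2 | 6 | Y1 | 6
After GROUP BY (3 rows):
teams.code | sum_score
Z2 | 9
X1 | 8
Y1 | 6

== RESULT ==
teams.code | sum_score
Z2 | 9
X1 | 8
Y1 | 6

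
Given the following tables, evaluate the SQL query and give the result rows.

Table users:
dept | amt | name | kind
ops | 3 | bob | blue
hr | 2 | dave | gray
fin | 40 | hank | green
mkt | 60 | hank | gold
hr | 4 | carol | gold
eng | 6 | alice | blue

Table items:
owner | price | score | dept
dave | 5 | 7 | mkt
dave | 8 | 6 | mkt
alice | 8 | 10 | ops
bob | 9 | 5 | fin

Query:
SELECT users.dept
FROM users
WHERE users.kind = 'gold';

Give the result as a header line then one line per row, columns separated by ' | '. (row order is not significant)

After WHERE (2 rows):
users.dept | users.amt | users.name | users.kind
mkt | 60 | hank | gold
hr | 4 | carol | gold
After SELECT (2 rows):
users.dept
mkt
hr

== RESULT ==
users.dept
mkt
hr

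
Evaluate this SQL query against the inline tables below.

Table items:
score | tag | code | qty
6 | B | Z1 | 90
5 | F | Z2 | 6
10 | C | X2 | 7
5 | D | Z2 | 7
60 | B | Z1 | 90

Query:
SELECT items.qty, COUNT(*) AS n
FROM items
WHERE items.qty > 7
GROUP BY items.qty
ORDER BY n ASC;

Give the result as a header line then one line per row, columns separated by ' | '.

After WHERE (2 rows):
items.score | items.tag | items.code | items.qty
6 | B | Z1 | 90
60 | B | Z1 | 90
After GROUP BY (1 rows):
items.qty | n
90 | 2
After ORDER BY (1 rows):
items.qty | n
90 | 2

== RESULT ==
items.qty | n
90 | 2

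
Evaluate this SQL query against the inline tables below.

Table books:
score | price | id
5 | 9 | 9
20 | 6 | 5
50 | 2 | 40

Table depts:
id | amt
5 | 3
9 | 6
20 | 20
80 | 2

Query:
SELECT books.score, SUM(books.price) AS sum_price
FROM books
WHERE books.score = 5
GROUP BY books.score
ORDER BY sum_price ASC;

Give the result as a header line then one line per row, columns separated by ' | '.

After WHERE (1 rows):
books.score | books.price | books.id
5 | 9 | 9
After GROUP BY (1 rows):
books.score | sum_price
5 | 9
After ORDER BY (1 rows):
books.score | sum_price
5 | 9

== RESULT ==
books.score | sum_price
5 | 9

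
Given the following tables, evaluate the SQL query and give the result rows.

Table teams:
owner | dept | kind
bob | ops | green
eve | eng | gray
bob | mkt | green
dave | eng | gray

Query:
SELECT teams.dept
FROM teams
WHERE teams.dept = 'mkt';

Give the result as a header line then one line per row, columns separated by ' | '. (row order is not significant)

After WHERE (1 rows):
teams.owner | teams.dept | teams.kind
bob | mkt | green
After SELECT (1 rows):
teams.dept
mkt

== RESULT ==
teams.dept
mkt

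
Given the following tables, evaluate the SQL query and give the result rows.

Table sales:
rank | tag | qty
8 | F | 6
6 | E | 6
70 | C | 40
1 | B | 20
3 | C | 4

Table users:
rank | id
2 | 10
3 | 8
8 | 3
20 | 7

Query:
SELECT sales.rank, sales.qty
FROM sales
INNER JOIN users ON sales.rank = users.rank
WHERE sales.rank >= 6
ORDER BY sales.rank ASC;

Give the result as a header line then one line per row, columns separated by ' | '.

== RESULT ==
sales.rank | sales.qty
8 | 6

Derivation:
After JOIN users (2 rows):
sales.rank | sales.tag | sales.qty | users.rank | users.id
8 | F | 6 | 8 | 3
3 | C | 4 | 3 | 8
After WHERE (1 rows):
sales.rank | sales.tag | sales.qty | users.rank | users.id
8 | F | 6 | 8 | 3
After SELECT (1 rows):
sales.rank | sales.qty
8 | 6
After ORDER BY (1 rows):
sales.rank | sales.qty
8 | 6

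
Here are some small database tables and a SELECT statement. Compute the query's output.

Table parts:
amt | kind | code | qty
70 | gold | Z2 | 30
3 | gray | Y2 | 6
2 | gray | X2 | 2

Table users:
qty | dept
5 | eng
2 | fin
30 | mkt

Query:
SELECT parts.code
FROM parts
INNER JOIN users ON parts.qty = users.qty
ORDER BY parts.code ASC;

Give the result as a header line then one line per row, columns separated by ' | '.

== RESULT ==
parts.code
X2
Z2

Derivation:
After JOIN users (2 rows):
parts.amt | parts.kind | parts.code | parts.qty | users.qty | users.dept
70 | gold | Z2 | 30 | 30 | mkt
2 | gray | X2 | 2 | 2 | fin
After SELECT (2 rows):
parts.code
Z2
X2
After ORDER BY (2 rows):
parts.code
X2
Z2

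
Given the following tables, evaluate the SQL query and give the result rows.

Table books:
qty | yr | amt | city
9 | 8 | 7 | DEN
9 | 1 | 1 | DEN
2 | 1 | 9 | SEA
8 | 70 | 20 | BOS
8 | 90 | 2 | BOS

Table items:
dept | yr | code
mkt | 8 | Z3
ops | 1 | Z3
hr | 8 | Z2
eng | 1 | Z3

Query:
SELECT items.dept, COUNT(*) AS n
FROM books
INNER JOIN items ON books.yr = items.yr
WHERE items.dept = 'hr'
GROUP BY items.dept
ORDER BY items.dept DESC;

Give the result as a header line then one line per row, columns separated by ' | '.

== RESULT ==
items.dept | n
hr | 1

Derivation:
After JOIN items (6 rows):
books.qty | books.yr | books.amt | books.city | items.dept | items.yr | items.code
9 | 8 | 7 | DEN | mkt | 8 | Z3
9 | 8 | 7 | DEN | hr | 8 | Z2
9 | 1 | 1 | DEN | ops | 1 | Z3
9 | 1 | 1 | DEN | eng | 1 | Z3
2 | 1 | 9 | SEA | ops | 1 | Z3
2 | 1 | 9 | SEA | eng | 1 | Z3
After WHERE (1 rows):
books.qty | books.yr | books.amt | books.city | items.dept | items.yr | items.code
9 | 8 | 7 | DEN | hr | 8 | Z2
After GROUP BY (1 rows):
items.dept | n
hr | 1
After ORDER BY (1 rows):
items.dept | n
hr | 1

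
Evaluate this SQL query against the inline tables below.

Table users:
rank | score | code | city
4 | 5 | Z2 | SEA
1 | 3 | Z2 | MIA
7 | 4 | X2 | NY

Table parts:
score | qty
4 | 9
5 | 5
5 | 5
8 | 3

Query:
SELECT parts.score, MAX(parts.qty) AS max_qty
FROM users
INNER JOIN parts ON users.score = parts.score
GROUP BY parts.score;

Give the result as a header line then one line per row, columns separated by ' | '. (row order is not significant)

After JOIN parts (3 rows):
users.rank | users.score | users.code | users.city | parts.score | parts.qty
4 | 5 | Z2 | SEA | 5 | 5
4 | 5 | Z2 | SEA | 5 | 5
7 | 4 | X2 | NY | 4 | 9
After GROUP BY (2 rows):
parts.score | max_qty
5 | 5
4 | 9

== RESULT ==
parts.score | max_qty
5 | 5
4 | 9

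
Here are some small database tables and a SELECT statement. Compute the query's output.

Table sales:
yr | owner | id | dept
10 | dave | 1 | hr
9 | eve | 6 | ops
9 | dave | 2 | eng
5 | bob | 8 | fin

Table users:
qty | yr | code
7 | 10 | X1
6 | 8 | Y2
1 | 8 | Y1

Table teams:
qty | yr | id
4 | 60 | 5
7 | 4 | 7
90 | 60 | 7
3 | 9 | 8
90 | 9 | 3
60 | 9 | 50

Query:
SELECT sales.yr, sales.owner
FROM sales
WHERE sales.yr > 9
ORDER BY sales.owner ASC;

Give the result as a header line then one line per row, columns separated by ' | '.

After WHERE (1 rows):
sales.yr | sales.owner | sales.id | sales.dept
10 | dave | 1 | hr
After SELECT (1 rows):
sales.yr | sales.owner
10 | dave
After ORDER BY (1 rows):
sales.yr | sales.owner
10 | dave

== RESULT ==
sales.yr | sales.owner
10 | dave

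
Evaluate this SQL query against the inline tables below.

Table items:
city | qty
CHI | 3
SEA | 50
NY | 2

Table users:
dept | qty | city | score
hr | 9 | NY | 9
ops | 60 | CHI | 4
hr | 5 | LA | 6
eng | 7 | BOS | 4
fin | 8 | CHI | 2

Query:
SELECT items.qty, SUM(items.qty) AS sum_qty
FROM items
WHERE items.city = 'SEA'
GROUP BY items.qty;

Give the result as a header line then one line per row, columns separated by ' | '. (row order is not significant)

== RESULT ==
items.qty | sum_qty
50 | 50

Derivation:
After WHERE (1 rows):
items.city | items.qty
SEA | 50
After GROUP BY (1 rows):
items.qty | sum_qty
50 | 50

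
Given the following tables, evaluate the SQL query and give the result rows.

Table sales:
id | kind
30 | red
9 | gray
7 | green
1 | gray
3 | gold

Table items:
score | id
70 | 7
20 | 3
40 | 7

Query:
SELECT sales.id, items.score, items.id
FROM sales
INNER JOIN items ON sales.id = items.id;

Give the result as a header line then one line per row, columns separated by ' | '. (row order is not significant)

After JOIN items (3 rows):
sales.id | sales.kind | items.score | items.id
7 | green | 70 | 7
7 | green | 40 | 7
3 | gold | 20 | 3
After SELECT (3 rows):
sales.id | items.score | items.id
7 | 70 | 7
7 | 40 | 7
3 | 20 | 3

== RESULT ==
sales.id | items.score | items.id
7 | 70 | 7
7 | 40 | 7
3 | 20 | 3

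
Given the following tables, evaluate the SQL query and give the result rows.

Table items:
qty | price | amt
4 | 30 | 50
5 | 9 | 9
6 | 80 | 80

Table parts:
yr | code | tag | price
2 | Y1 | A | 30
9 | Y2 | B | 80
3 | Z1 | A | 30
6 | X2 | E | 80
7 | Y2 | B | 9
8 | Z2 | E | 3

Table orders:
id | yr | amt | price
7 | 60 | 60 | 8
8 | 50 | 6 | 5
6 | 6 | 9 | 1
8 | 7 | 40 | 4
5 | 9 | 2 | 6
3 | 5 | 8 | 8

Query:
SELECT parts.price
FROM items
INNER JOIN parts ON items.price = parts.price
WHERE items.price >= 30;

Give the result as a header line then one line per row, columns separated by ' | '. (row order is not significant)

After JOIN parts (5 rows):
items.qty | items.price | items.amt | parts.yr | parts.code | parts.tag | parts.price
4 | 30 | 50 | 2 | Y1 | A | 30
4 | 30 | 50 | 3 | Z1 | A | 30
5 | 9 | 9 | 7 | Y2 | B | 9
6 | 80 | 80 | 9 | Y2 | B | 80
6 | 80 | 80 | 6 | X2 | E | 80
After WHERE (4 rows):
items.qty | items.price | items.amt | parts.yr | parts.code | parts.tag | parts.price
4 | 30 | 50 | 2 | Y1 | A | 30
4 | 30 | 50 | 3 | Z1 | A | 30
6 | 80 | 80 | 9 | Y2 | B | 80
6 | 80 | 80 | 6 | X2 | E | 80
After SELECT (4 rows):
parts.price
30
30
80
80

== RESULT ==
parts.price
30
30
80
80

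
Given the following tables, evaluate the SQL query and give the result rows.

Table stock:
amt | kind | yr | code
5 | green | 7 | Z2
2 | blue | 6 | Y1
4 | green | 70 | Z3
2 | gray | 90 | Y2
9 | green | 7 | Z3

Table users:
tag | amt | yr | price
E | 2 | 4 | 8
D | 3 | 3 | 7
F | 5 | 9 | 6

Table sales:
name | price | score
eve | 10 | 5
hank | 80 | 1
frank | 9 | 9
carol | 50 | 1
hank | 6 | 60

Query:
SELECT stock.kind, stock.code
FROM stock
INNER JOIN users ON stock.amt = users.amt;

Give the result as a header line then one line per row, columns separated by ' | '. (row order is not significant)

== RESULT ==
stock.kind | stock.code
green | Z2
blue | Y1
gray | Y2

Derivation:
After JOIN users (3 rows):
stock.amt | stock.kind | stock.yr | stock.code | users.tag | users.amt | users.yr | users.price
5 | green | 7 | Z2 | F | 5 | 9 | 6
2 | blue | 6 | Y1 | E | 2 | 4 | 8
2 | gray | 90 | Y2 | E | 2 | 4 | 8
After SELECT (3 rows):
stock.kind | stock.code
green | Z2
blue | Y1
gray | Y2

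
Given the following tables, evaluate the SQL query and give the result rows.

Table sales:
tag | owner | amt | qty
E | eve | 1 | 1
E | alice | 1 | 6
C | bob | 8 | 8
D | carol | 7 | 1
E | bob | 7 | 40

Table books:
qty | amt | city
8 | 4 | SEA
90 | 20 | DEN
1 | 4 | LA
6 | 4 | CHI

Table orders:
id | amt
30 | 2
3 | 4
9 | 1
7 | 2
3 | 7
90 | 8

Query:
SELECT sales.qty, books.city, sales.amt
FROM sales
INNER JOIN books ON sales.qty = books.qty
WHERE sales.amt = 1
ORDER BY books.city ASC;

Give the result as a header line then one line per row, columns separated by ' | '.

After JOIN books (4 rows):
sales.tag | sales.owner | sales.amt | sales.qty | books.qty | books.amt | books.city
E | eve | 1 | 1 | 1 | 4 | LA
E | alice | 1 | 6 | 6 | 4 | CHI
C | bob | 8 | 8 | 8 | 4 | SEA
D | carol | 7 | 1 | 1 | 4 | LA
After WHERE (2 rows):
sales.tag | sales.owner | sales.amt | sales.qty | books.qty | books.amt | books.city
E | eve | 1 | 1 | 1 | 4 | LA
E | alice | 1 | 6 | 6 | 4 | CHI
After SELECT (2 rows):
sales.qty | books.city | sales.amt
1 | LA | 1
6 | CHI | 1
After ORDER BY (2 rows):
sales.qty | books.city | sales.amt
6 | CHI | 1
1 | LA | 1

== RESULT ==
sales.qty | books.city | sales.amt
6 | CHI | 1
1 | LA | 1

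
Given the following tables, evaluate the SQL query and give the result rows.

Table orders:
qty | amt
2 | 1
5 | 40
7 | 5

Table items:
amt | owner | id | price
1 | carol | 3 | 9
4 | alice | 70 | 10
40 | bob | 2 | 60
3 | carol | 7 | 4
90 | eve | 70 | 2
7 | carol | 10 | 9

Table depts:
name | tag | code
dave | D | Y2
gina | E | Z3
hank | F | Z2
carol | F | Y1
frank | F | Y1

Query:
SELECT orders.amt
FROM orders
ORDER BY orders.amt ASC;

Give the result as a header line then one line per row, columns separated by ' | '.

== RESULT ==
orders.amt
1
5
40

Derivation:
After SELECT (3 rows):
orders.amt
1
40
5
After ORDER BY (3 rows):
orders.amt
1
5
40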